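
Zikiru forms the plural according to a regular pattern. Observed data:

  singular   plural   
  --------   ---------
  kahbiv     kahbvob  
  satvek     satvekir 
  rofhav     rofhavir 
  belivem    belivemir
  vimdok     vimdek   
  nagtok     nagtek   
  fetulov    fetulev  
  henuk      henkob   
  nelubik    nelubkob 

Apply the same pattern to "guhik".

vimdok and satvek both end in -k yet inflect differently (vimdek, satvekir), so the final letter is not what conditions the rule; the last vowel is.
"guhik" has last vowel 'i'. The stems whose last vowel is 'i' (kahbiv → kahbvob, nelubik → nelubkob) delete the last vowel and add -ob.
So guhik → guhkob.

guhkob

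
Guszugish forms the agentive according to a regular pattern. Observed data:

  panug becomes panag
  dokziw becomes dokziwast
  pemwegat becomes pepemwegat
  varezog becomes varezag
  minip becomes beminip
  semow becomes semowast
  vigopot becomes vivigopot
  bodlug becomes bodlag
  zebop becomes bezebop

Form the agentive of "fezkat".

"fezkat" ends in -t. The stems ending in -t (vigopot → vivigopot, pemwegat → pepemwegat) repeat the first consonant+vowel as a prefix.
So fezkat → fefezkat.

fefezkat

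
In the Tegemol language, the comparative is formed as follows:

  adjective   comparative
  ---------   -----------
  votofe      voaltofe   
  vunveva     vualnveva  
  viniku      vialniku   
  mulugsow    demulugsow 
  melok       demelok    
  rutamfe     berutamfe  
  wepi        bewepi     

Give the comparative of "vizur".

vialzur

"vizur" begins with v-. The stems beginning with v- (votofe → voaltofe, vunveva → vualnveva, viniku → vialniku) insert -al- after the first vowel.
The other patterns: stems beginning with m- add the prefix de-; stems beginning with r- or w- add the prefix be-.
So vizur → vialzur.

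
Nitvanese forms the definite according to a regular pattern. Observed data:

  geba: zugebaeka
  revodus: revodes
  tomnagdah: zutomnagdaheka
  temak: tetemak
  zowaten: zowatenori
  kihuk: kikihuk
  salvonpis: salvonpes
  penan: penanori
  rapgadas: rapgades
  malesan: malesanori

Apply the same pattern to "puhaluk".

kihuk and revodus both have last vowel 'u' yet inflect differently (kikihuk, revodes), so the last vowel is not what conditions the rule; the final letter is.
"puhaluk" ends in -k. The stems ending in -k (kihuk → kikihuk, temak → tetemak) repeat the first consonant+vowel as a prefix.
So puhaluk → pupuhaluk.

pupuhaluk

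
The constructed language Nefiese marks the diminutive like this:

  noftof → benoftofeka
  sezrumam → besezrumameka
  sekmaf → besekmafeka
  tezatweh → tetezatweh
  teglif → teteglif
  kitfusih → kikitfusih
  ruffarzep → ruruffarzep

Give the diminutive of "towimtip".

totowimtip

noftof and teglif both end in -f yet inflect differently (benoftofeka, teteglif), so the final letter is not what conditions the rule; the last vowel is.
"towimtip" has last vowel 'i'. The stems whose last vowel is 'i' (teglif → teteglif, kitfusih → kikitfusih) repeat the first consonant+vowel as a prefix.
The other pattern: stems whose last vowel is 'a' or 'o' add be- … -eka around the stem.
So towimtip → totowimtip.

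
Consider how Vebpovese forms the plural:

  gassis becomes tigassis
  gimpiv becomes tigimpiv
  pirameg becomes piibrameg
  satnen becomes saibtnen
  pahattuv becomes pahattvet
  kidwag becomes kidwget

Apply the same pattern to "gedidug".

gedidget

gimpiv and pahattuv both end in -v yet inflect differently (tigimpiv, pahattvet), so the final letter is not what conditions the rule; the last vowel is.
"gedidug" has last vowel 'u'. The one such stem in the data (pahattuv → pahattvet) deletes the last vowel and adds -et (as does kidwag), so the same rule applies.
The other patterns: stems whose last vowel is 'i' add the prefix ti-; stems whose last vowel is 'e' insert -ib- after the first vowel.
So gedidug → gedidget.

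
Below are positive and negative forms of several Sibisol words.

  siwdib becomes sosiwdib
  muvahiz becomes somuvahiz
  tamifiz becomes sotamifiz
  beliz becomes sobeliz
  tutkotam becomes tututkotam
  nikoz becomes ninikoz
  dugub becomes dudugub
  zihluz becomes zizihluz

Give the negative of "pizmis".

"pizmis" has last vowel 'i'. The stems whose last vowel is 'i' (siwdib → sosiwdib, muvahiz → somuvahiz, tamifiz → sotamifiz) add the prefix so-.
So pizmis → sopizmis.

sopizmis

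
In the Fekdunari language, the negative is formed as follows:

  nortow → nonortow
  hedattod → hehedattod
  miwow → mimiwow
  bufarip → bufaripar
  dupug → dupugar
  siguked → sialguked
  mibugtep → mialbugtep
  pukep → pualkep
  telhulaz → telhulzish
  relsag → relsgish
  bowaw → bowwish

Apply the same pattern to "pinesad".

hedattod and siguked both end in -d yet inflect differently (hehedattod, sialguked), so the final letter is not what conditions the rule; the last vowel is.
"pinesad" has last vowel 'a'. The stems whose last vowel is 'a' (telhulaz → telhulzish, relsag → relsgish, bowaw → bowwish) delete the last vowel and add -ish.
So pinesad → pinesdish.

pinesdish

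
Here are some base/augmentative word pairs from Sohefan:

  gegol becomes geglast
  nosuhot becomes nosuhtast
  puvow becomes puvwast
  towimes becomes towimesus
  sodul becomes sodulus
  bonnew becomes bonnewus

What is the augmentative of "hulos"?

"hulos" has last vowel 'o'. The stems whose last vowel is 'o' (gegol → geglast, nosuhot → nosuhtast, puvow → puvwast) delete the last vowel and add -ast.
The other pattern: stems whose last vowel is 'e' or 'u' add -us.
So hulos → hulsast.

hulsast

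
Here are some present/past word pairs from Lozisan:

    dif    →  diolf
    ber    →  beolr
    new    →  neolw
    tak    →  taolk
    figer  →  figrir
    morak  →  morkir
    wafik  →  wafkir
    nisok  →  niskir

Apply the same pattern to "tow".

toolw

ber and figer both end in -r yet inflect differently (beolr, figrir), so the final letter is not what conditions the rule; the number of vowels is.
"tow" has 1 vowel. The stems with 1 vowel (dif → diolf, ber → beolr, new → neolw) insert -ol- after the first vowel.
The other pattern: stems with 2 vowels delete the last vowel and add -ir.
So tow → toolw.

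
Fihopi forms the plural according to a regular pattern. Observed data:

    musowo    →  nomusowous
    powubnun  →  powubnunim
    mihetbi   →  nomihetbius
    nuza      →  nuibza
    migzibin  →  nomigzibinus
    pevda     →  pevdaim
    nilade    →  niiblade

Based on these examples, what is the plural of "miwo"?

nomiwous

migzibin and powubnun both end in -n yet inflect differently (nomigzibinus, powubnunim), so the final letter is not what conditions the rule; the first letter is.
"miwo" begins with m-. The stems beginning with m- (musowo → nomusowous, migzibin → nomigzibinus, mihetbi → nomihetbius) add no- … -us around the stem.
The other patterns: stems beginning with p- add -im; stems beginning with n- insert -ib- after the first vowel.
So miwo → nomiwous.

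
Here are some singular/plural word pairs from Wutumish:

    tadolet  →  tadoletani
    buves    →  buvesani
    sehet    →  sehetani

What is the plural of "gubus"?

gubusani

Every pair shown (tadolet → tadoletani, buves → buvesani, sehet → sehetani) follows the same rule: add -ani.
So gubus → gubusani.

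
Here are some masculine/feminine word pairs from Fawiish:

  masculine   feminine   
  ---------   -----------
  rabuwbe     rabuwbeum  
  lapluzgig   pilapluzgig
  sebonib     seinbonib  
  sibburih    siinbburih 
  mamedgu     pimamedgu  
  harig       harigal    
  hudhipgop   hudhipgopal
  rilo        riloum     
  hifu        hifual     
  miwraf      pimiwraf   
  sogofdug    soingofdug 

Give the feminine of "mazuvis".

pimazuvis

"mazuvis" begins with m-. The stems beginning with m- (miwraf → pimiwraf, mamedgu → pimamedgu) add the prefix pi-.
The other patterns: stems beginning with h- add -al; stems beginning with s- insert -in- after the first vowel; stems beginning with r- add -um.
So mazuvis → pimazuvis.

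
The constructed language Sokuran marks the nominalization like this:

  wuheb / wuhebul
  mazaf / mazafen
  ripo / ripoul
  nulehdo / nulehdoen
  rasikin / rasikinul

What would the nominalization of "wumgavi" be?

nulehdo and ripo both end in -o yet inflect differently (nulehdoen, ripoul), so the final letter is not what conditions the rule; the first letter is.
"wumgavi" begins with w-. The one such stem in the data (wuheb → wuhebul) adds -ul, so the same rule applies.
The other pattern: stems beginning with m- or n- add -en.
So wumgavi → wumgaviul.

wumgaviul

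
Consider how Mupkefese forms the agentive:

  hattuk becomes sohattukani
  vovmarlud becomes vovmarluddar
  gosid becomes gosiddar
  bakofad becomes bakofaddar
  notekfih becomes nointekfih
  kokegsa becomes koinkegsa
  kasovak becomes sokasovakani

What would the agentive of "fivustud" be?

fivustuddar

hattuk and vovmarlud both have last vowel 'u' yet inflect differently (sohattukani, vovmarluddar), so the last vowel is not what conditions the rule; the final letter is.
"fivustud" ends in -d. The stems ending in -d (vovmarlud → vovmarluddar, gosid → gosiddar, bakofad → bakofaddar) double the final consonant and add -ar.
So fivustud → fivustuddar.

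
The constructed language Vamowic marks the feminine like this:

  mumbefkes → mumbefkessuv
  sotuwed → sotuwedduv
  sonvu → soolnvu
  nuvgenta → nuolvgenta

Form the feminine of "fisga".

fiolsga

sotuwed and sonvu both begin with s- yet inflect differently (sotuwedduv, soolnvu), so the first letter is not what conditions the rule; whether the stem ends in a vowel or a consonant is.
"fisga" ends in a vowel. The stems ending in a vowel (sonvu → soolnvu, nuvgenta → nuolvgenta) insert -ol- after the first vowel.
So fisga → fiolsga.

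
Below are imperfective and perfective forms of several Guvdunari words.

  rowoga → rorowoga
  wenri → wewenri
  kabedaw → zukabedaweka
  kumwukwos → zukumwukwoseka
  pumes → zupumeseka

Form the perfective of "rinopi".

ririnopi

"rinopi" ends in a vowel. The stems ending in a vowel (rowoga → rorowoga, wenri → wewenri) repeat the first consonant+vowel as a prefix.
So rinopi → ririnopi.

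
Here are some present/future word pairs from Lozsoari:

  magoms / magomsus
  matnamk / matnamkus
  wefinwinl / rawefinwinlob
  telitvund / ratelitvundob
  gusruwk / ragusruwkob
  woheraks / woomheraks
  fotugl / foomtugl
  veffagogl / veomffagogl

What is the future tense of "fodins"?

rafodinsob

matnamk and gusruwk both end in -k yet inflect differently (matnamkus, ragusruwkob), so the final letter is not what conditions the rule; the second-to-last letter is.
"fodins" has second-to-last letter 'n'. The stems whose second-to-last letter is 'n' (wefinwinl → rawefinwinlob, telitvund → ratelitvundob) add ra- … -ob around the stem.
So fodins → rafodinsob.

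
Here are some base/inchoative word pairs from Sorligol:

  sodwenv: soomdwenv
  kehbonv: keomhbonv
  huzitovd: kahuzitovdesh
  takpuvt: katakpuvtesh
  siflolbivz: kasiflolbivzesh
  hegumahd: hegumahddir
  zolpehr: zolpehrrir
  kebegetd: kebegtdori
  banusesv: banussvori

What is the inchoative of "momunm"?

moommunm

"momunm" has second-to-last letter 'n'. The stems whose second-to-last letter is 'n' (sodwenv → soomdwenv, kehbonv → keomhbonv) insert -om- after the first vowel.
The other patterns: stems whose second-to-last letter is 'v' add ka- … -esh around the stem; stems whose second-to-last letter is 'h' double the final consonant and add -ir; stems whose second-to-last letter is 's' or 't' delete the last vowel and add -ori.
So momunm → moommunm.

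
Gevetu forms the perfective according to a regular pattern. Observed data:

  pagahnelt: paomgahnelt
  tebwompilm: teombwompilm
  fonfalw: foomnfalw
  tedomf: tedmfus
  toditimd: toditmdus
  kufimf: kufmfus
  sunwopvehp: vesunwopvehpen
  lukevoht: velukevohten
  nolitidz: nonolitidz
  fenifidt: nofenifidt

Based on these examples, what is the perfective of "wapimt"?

pagahnelt and lukevoht both end in -t yet inflect differently (paomgahnelt, velukevohten), so the final letter is not what conditions the rule; the second-to-last letter is.
"wapimt" has second-to-last letter 'm'. The stems whose second-to-last letter is 'm' (tedomf → tedmfus, toditimd → toditmdus, kufimf → kufmfus) delete the last vowel and add -us.
So wapimt → wapmtus.

wapmtus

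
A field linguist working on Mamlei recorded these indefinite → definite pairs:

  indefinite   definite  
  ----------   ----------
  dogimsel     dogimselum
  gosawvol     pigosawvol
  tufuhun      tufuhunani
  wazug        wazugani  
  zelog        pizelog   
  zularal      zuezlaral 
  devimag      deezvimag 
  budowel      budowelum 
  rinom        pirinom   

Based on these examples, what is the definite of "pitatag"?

"pitatag" has last vowel 'a'. The stems whose last vowel is 'a' (devimag → deezvimag, zularal → zuezlaral) insert -ez- after the first vowel.
So pitatag → pieztatag.

pieztatag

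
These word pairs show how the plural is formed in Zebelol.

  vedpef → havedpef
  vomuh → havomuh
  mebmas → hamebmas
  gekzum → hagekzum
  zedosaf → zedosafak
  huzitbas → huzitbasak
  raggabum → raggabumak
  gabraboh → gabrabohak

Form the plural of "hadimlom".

vedpef and zedosaf both end in -f yet inflect differently (havedpef, zedosafak), so the final letter is not what conditions the rule; the number of vowels is.
"hadimlom" has 3 vowels. The stems with 3 vowels (zedosaf → zedosafak, huzitbas → huzitbasak, raggabum → raggabumak) add -ak.
So hadimlom → hadimlomak.

hadimlomak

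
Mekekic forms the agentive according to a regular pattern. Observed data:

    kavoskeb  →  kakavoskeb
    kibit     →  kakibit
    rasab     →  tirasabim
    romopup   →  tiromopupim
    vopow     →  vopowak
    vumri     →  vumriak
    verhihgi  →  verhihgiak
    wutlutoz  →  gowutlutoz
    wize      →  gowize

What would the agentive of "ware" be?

kavoskeb and rasab both end in -b yet inflect differently (kakavoskeb, tirasabim), so the final letter is not what conditions the rule; the first letter is.
"ware" begins with w-. The stems beginning with w- (wutlutoz → gowutlutoz, wize → gowize) add the prefix go-.
So ware → goware.

goware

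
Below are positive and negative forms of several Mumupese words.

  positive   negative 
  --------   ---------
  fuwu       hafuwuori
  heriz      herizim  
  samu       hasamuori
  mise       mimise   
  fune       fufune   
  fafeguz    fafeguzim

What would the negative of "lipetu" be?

samu and fafeguz both have last vowel 'u' yet inflect differently (hasamuori, fafeguzim), so the last vowel is not what conditions the rule; the final letter is.
"lipetu" ends in -u. The stems ending in -u (samu → hasamuori, fuwu → hafuwuori) add ha- … -ori around the stem.
So lipetu → halipetuori.

halipetuori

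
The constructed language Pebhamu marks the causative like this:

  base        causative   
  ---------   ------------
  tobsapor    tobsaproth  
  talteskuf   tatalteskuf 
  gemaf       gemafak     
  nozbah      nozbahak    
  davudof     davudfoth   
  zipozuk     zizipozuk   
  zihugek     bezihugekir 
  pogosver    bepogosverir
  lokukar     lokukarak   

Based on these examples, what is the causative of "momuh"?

momomuh

"momuh" has last vowel 'u'. The stems whose last vowel is 'u' (zipozuk → zizipozuk, talteskuf → tatalteskuf) repeat the first consonant+vowel as a prefix.
So momuh → momomuh.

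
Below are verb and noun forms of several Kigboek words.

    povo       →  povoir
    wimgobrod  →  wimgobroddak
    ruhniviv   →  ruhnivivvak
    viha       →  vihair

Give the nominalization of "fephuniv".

"fephuniv" ends in a consonant. The stems ending in a consonant (ruhniviv → ruhnivivvak, wimgobrod → wimgobroddak) double the final consonant and add -ak.
The other pattern: stems ending in a vowel add -ir.
So fephuniv → fephunivvak.

fephunivvak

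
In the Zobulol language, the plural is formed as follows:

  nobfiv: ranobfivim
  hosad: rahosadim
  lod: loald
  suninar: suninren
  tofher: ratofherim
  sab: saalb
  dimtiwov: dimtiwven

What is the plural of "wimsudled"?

wimsudlden

lod and hosad both end in -d yet inflect differently (loald, rahosadim), so the final letter is not what conditions the rule; the number of vowels is.
"wimsudled" has 3 vowels. The stems with 3 vowels (dimtiwov → dimtiwven, suninar → suninren) delete the last vowel and add -en.
So wimsudled → wimsudlden.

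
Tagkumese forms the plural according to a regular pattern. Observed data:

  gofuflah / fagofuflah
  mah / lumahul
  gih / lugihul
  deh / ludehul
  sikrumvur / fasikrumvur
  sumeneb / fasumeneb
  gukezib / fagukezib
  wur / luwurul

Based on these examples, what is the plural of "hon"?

gofuflah and deh both end in -h yet inflect differently (fagofuflah, ludehul), so the final letter is not what conditions the rule; the number of vowels is.
"hon" has 1 vowel. The stems with 1 vowel (deh → ludehul, gih → lugihul, mah → lumahul) add lu- … -ul around the stem.
The other pattern: stems with 3 vowels add the prefix fa-.
So hon → luhonul.

luhonul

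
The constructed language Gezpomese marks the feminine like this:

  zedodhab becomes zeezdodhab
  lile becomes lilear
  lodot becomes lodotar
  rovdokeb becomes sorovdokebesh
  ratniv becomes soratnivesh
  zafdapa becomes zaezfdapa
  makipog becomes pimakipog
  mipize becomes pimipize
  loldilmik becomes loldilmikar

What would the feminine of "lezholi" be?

"lezholi" begins with l-. The stems beginning with l- (lile → lilear, lodot → lodotar, loldilmik → loldilmikar) add -ar.
So lezholi → lezholiar.

lezholiar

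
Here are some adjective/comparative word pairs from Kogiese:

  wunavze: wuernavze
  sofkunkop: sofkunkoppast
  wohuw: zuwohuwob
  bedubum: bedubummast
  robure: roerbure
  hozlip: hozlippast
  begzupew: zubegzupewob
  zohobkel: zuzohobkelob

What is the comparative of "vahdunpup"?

bedubum and wohuw both have last vowel 'u' yet inflect differently (bedubummast, zuwohuwob), so the last vowel is not what conditions the rule; the final letter is.
"vahdunpup" ends in -p. The stems ending in -p (hozlip → hozlippast, sofkunkop → sofkunkoppast) double the final consonant and add -ast.
So vahdunpup → vahdunpuppast.

vahdunpuppast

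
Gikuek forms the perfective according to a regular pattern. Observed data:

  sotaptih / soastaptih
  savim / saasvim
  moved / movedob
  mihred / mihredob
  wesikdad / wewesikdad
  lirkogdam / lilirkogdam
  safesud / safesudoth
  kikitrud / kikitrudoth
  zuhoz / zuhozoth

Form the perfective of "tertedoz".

tertedozoth

moved and wesikdad both end in -d yet inflect differently (movedob, wewesikdad), so the final letter is not what conditions the rule; the last vowel is.
"tertedoz" has last vowel 'o'. The one such stem in the data (zuhoz → zuhozoth) adds -oth, so the same rule applies.
The other patterns: stems whose last vowel is 'i' insert -as- after the first vowel; stems whose last vowel is 'e' add -ob; stems whose last vowel is 'a' repeat the first consonant+vowel as a prefix.
So tertedoz → tertedozoth.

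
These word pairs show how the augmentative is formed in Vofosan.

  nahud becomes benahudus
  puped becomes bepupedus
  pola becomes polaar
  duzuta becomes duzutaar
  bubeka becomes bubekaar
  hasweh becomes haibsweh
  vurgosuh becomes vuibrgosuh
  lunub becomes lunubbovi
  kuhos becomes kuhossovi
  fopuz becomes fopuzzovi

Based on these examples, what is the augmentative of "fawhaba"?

puped and hasweh both have last vowel 'e' yet inflect differently (bepupedus, haibsweh), so the last vowel is not what conditions the rule; the final letter is.
"fawhaba" ends in -a. The stems ending in -a (pola → polaar, duzuta → duzutaar, bubeka → bubekaar) add -ar.
So fawhaba → fawhabaar.

fawhabaar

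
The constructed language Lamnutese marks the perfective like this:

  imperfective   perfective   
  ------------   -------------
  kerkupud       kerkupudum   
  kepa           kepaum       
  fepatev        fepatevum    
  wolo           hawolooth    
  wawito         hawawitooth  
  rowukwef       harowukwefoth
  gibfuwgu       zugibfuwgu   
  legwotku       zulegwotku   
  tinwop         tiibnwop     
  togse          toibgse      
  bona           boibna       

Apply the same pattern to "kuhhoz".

kuhhozum

"kuhhoz" begins with k-. The stems beginning with k- (kerkupud → kerkupudum, kepa → kepaum) add -um.
The other patterns: stems beginning with r- or w- add ha- … -oth around the stem; stems beginning with g- or l- add the prefix zu-; stems beginning with b- or t- insert -ib- after the first vowel.
So kuhhoz → kuhhozum.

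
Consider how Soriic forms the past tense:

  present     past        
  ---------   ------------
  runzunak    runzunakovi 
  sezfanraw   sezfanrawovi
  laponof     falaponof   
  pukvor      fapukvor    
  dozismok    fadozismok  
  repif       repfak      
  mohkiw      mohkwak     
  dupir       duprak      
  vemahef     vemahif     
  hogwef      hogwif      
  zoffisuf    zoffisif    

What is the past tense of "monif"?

runzunak and dozismok both end in -k yet inflect differently (runzunakovi, fadozismok), so the final letter is not what conditions the rule; the last vowel is.
"monif" has last vowel 'i'. The stems whose last vowel is 'i' (repif → repfak, mohkiw → mohkwak, dupir → duprak) delete the last vowel and add -ak.
The other patterns: stems whose last vowel is 'a' add -ovi; stems whose last vowel is 'o' add the prefix fa-; stems whose last vowel is 'e' or 'u' change the last vowel to 'i'.
So monif → monfak.

monfak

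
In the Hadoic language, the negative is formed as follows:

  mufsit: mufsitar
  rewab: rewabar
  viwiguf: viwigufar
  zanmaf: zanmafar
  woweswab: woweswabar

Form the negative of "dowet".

dowetar

Every pair shown (mufsit → mufsitar, rewab → rewabar, viwiguf → viwigufar, …) follows the same rule: add -ar.
So dowet → dowetar.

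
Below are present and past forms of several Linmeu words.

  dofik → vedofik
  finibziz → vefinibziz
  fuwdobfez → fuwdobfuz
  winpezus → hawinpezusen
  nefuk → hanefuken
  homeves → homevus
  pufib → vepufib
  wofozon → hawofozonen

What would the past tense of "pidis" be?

vepidis

homeves and winpezus both end in -s yet inflect differently (homevus, hawinpezusen), so the final letter is not what conditions the rule; the last vowel is.
"pidis" has last vowel 'i'. The stems whose last vowel is 'i' (dofik → vedofik, pufib → vepufib, finibziz → vefinibziz) add the prefix ve-.
So pidis → vepidis.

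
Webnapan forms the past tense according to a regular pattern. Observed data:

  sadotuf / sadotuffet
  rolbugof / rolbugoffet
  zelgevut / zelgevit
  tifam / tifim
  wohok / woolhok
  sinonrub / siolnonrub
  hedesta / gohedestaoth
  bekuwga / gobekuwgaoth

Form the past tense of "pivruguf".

pivruguffet

"pivruguf" ends in -f. The stems ending in -f (sadotuf → sadotuffet, rolbugof → rolbugoffet) double the final consonant and add -et.
So pivruguf → pivruguffet.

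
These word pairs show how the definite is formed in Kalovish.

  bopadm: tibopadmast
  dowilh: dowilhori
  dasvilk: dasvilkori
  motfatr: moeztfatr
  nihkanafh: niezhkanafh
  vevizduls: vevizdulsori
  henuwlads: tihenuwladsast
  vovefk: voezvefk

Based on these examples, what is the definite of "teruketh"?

teezruketh

henuwlads and vevizduls both end in -s yet inflect differently (tihenuwladsast, vevizdulsori), so the final letter is not what conditions the rule; the second-to-last letter is.
"teruketh" has second-to-last letter 't'. The one such stem in the data (motfatr → moeztfatr) inserts -ez- after the first vowel (as do vovefk, nihkanafh), so the same rule applies.
The other patterns: stems whose second-to-last letter is 'd' add ti- … -ast around the stem; stems whose second-to-last letter is 'l' add -ori.
So teruketh → teezruketh.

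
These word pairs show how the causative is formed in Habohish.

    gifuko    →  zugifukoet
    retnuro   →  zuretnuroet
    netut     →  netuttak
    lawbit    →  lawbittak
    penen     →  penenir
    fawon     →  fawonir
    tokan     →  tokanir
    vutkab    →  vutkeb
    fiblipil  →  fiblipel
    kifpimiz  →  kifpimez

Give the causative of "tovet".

tovettak

gifuko and fawon both have last vowel 'o' yet inflect differently (zugifukoet, fawonir), so the last vowel is not what conditions the rule; the final letter is.
"tovet" ends in -t. The stems ending in -t (netut → netuttak, lawbit → lawbittak) double the final consonant and add -ak.
So tovet → tovettak.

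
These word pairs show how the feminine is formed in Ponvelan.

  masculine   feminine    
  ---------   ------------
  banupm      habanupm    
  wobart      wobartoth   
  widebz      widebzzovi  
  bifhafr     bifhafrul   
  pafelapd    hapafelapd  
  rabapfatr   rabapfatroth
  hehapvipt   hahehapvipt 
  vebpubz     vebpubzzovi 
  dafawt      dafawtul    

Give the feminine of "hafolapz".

"hafolapz" has second-to-last letter 'p'. The stems whose second-to-last letter is 'p' (hehapvipt → hahehapvipt, pafelapd → hapafelapd, banupm → habanupm) add the prefix ha-.
So hafolapz → hahafolapz.

hahafolapz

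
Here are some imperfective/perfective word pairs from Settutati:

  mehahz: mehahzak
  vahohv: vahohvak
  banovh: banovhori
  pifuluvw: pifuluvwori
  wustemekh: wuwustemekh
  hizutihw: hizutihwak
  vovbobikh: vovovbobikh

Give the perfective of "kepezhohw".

kepezhohwak

pifuluvw and hizutihw both end in -w yet inflect differently (pifuluvwori, hizutihwak), so the final letter is not what conditions the rule; the second-to-last letter is.
"kepezhohw" has second-to-last letter 'h'. The stems whose second-to-last letter is 'h' (mehahz → mehahzak, hizutihw → hizutihwak, vahohv → vahohvak) add -ak.
The other patterns: stems whose second-to-last letter is 'v' add -ori; stems whose second-to-last letter is 'k' repeat the first consonant+vowel as a prefix.
So kepezhohw → kepezhohwak.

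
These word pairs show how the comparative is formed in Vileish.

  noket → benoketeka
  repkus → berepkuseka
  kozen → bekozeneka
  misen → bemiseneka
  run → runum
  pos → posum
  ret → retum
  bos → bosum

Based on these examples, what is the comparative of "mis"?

kozen and run both end in -n yet inflect differently (bekozeneka, runum), so the final letter is not what conditions the rule; the number of vowels is.
"mis" has 1 vowel. The stems with 1 vowel (run → runum, pos → posum, ret → retum) add -um.
So mis → misum.

misum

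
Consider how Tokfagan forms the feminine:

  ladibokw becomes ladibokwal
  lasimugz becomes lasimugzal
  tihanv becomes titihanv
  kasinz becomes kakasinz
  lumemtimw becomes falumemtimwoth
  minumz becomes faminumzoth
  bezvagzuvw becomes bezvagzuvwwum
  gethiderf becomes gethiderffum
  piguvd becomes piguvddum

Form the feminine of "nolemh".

fanolemhoth

lasimugz and kasinz both end in -z yet inflect differently (lasimugzal, kakasinz), so the final letter is not what conditions the rule; the second-to-last letter is.
"nolemh" has second-to-last letter 'm'. The stems whose second-to-last letter is 'm' (lumemtimw → falumemtimwoth, minumz → faminumzoth) add fa- … -oth around the stem.
So nolemh → fanolemhoth.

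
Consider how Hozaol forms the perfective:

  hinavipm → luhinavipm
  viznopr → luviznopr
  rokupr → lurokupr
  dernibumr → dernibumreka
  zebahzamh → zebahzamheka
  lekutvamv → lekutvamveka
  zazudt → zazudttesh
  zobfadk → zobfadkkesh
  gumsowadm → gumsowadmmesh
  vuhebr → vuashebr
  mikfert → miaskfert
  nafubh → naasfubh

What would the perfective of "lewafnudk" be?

lewafnudkkesh

viznopr and dernibumr both end in -r yet inflect differently (luviznopr, dernibumreka), so the final letter is not what conditions the rule; the second-to-last letter is.
"lewafnudk" has second-to-last letter 'd'. The stems whose second-to-last letter is 'd' (zazudt → zazudttesh, zobfadk → zobfadkkesh, gumsowadm → gumsowadmmesh) double the final consonant and add -esh.
The other patterns: stems whose second-to-last letter is 'p' add the prefix lu-; stems whose second-to-last letter is 'm' add -eka; stems whose second-to-last letter is 'b' or 'r' insert -as- after the first vowel.
So lewafnudk → lewafnudkkesh.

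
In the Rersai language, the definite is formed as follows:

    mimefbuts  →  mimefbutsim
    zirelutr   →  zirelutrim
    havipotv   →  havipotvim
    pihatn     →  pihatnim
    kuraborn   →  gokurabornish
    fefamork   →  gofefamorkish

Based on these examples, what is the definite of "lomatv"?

pihatn and kuraborn both end in -n yet inflect differently (pihatnim, gokurabornish), so the final letter is not what conditions the rule; the second-to-last letter is.
"lomatv" has second-to-last letter 't'. The stems whose second-to-last letter is 't' (mimefbuts → mimefbutsim, zirelutr → zirelutrim, havipotv → havipotvim) add -im.
So lomatv → lomatvim.

lomatvim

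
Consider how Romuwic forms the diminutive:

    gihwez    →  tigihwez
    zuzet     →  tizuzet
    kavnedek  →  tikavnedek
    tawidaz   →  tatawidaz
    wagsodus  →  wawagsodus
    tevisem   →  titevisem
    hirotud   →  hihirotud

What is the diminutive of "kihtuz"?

gihwez and tawidaz both end in -z yet inflect differently (tigihwez, tatawidaz), so the final letter is not what conditions the rule; the last vowel is.
"kihtuz" has last vowel 'u'. The stems whose last vowel is 'u' (wagsodus → wawagsodus, hirotud → hihirotud) repeat the first consonant+vowel as a prefix.
The other pattern: stems whose last vowel is 'e' add the prefix ti-.
So kihtuz → kikihtuz.

kikihtuz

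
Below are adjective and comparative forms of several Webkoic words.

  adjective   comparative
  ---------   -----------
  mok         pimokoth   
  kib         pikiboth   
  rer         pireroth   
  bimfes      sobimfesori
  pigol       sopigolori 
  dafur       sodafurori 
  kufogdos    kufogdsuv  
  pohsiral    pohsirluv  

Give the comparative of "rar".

rer and dafur both end in -r yet inflect differently (pireroth, sodafurori), so the final letter is not what conditions the rule; the number of vowels is.
"rar" has 1 vowel. The stems with 1 vowel (mok → pimokoth, kib → pikiboth, rer → pireroth) add pi- … -oth around the stem.
The other patterns: stems with 2 vowels add so- … -ori around the stem; stems with 3 vowels delete the last vowel and add -uv.
So rar → piraroth.

piraroth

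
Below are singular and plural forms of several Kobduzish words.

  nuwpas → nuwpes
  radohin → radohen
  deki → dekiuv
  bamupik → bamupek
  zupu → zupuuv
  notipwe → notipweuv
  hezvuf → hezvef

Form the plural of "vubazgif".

deki and bamupik both have last vowel 'i' yet inflect differently (dekiuv, bamupek), so the last vowel is not what conditions the rule; whether the stem ends in a vowel or a consonant is.
"vubazgif" ends in a consonant. The stems ending in a consonant (nuwpas → nuwpes, bamupik → bamupek, radohin → radohen) change the last vowel to 'e'.
So vubazgif → vubazgef.

vubazgef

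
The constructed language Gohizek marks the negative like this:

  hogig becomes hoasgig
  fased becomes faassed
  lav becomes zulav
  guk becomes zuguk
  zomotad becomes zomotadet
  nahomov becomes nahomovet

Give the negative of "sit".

lav and nahomov both end in -v yet inflect differently (zulav, nahomovet), so the final letter is not what conditions the rule; the number of vowels is.
"sit" has 1 vowel. The stems with 1 vowel (guk → zuguk, lav → zulav) add the prefix zu-.
So sit → zusit.

zusit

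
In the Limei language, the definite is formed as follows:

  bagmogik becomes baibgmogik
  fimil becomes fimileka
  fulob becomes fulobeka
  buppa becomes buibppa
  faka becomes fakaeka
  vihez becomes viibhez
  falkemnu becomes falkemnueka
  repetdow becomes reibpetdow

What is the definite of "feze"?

fezeeka

faka and buppa both end in -a yet inflect differently (fakaeka, buibppa), so the final letter is not what conditions the rule; the first letter is.
"feze" begins with f-. The stems beginning with f- (fimil → fimileka, falkemnu → falkemnueka, faka → fakaeka) add -eka.
So feze → fezeeka.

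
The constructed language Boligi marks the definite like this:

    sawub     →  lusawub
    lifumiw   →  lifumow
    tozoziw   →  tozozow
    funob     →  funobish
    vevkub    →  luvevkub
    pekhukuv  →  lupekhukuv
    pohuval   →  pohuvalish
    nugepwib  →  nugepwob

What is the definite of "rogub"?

lurogub

vevkub and nugepwib both end in -b yet inflect differently (luvevkub, nugepwob), so the final letter is not what conditions the rule; the last vowel is.
"rogub" has last vowel 'u'. The stems whose last vowel is 'u' (vevkub → luvevkub, pekhukuv → lupekhukuv, sawub → lusawub) add the prefix lu-.
The other patterns: stems whose last vowel is 'i' change the last vowel to 'o'; stems whose last vowel is 'a' or 'o' add -ish.
So rogub → lurogub.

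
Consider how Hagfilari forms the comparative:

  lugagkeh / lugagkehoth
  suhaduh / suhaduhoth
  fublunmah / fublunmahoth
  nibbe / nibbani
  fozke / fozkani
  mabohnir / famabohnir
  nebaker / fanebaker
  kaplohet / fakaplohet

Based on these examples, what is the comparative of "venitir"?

lugagkeh and nibbe both have last vowel 'e' yet inflect differently (lugagkehoth, nibbani), so the last vowel is not what conditions the rule; the final letter is.
"venitir" ends in -r. The stems ending in -r (mabohnir → famabohnir, nebaker → fanebaker) add the prefix fa-.
The other patterns: stems ending in -h add -oth; stems ending in -e drop the final letter and add -ani.
So venitir → favenitir.

favenitir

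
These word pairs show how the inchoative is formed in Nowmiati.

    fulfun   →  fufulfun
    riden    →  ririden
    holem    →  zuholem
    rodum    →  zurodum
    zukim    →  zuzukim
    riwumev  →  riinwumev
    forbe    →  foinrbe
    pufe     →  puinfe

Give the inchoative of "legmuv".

leingmuv

"legmuv" ends in -v. The one such stem in the data (riwumev → riinwumev) inserts -in- after the first vowel (as do forbe, pufe), so the same rule applies.
The other patterns: stems ending in -n repeat the first consonant+vowel as a prefix; stems ending in -m add the prefix zu-.
So legmuv → leingmuv.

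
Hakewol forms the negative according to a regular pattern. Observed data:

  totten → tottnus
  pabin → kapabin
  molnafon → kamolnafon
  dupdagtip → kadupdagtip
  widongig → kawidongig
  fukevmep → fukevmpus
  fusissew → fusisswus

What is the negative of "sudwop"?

kasudwop

molnafon and totten both end in -n yet inflect differently (kamolnafon, tottnus), so the final letter is not what conditions the rule; the last vowel is.
"sudwop" has last vowel 'o'. The one such stem in the data (molnafon → kamolnafon) adds the prefix ka-, so the same rule applies.
The other pattern: stems whose last vowel is 'e' delete the last vowel and add -us.
So sudwop → kasudwop.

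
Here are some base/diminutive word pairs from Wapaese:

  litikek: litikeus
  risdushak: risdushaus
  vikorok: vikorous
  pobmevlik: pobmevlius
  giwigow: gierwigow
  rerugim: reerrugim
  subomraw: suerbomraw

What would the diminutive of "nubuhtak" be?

nubuhtaus

vikorok and giwigow both have last vowel 'o' yet inflect differently (vikorous, gierwigow), so the last vowel is not what conditions the rule; the final letter is.
"nubuhtak" ends in -k. The stems ending in -k (litikek → litikeus, risdushak → risdushaus, vikorok → vikorous) drop the final letter and add -us.
The other pattern: stems ending in -m or -w insert -er- after the first vowel.
So nubuhtak → nubuhtaus.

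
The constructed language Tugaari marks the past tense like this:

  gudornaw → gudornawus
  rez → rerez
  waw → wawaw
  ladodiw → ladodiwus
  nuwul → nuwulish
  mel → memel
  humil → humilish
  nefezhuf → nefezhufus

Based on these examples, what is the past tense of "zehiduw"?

zehiduwus

"zehiduw" has 3 vowels. The stems with 3 vowels (nefezhuf → nefezhufus, ladodiw → ladodiwus, gudornaw → gudornawus) add -us.
The other patterns: stems with 1 vowel repeat the first consonant+vowel as a prefix; stems with 2 vowels add -ish.
So zehiduw → zehiduwus.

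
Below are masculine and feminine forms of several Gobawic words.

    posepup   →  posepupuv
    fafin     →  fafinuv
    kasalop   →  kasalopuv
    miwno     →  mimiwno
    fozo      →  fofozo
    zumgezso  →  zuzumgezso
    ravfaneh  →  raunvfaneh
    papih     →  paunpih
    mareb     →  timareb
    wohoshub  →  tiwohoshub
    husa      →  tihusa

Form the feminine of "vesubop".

kasalop and miwno both have last vowel 'o' yet inflect differently (kasalopuv, mimiwno), so the last vowel is not what conditions the rule; the final letter is.
"vesubop" ends in -p. The stems ending in -p (posepup → posepupuv, kasalop → kasalopuv) add -uv.
The other patterns: stems ending in -o repeat the first consonant+vowel as a prefix; stems ending in -h insert -un- after the first vowel; stems ending in -a or -b add the prefix ti-.
So vesubop → vesubopuv.

vesubopuv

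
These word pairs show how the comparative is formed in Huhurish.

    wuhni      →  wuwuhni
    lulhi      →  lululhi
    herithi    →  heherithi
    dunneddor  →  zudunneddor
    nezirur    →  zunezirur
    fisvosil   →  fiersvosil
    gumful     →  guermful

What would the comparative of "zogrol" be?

wuhni and fisvosil both have last vowel 'i' yet inflect differently (wuwuhni, fiersvosil), so the last vowel is not what conditions the rule; the final letter is.
"zogrol" ends in -l. The stems ending in -l (fisvosil → fiersvosil, gumful → guermful) insert -er- after the first vowel.
The other patterns: stems ending in -i repeat the first consonant+vowel as a prefix; stems ending in -r add the prefix zu-.
So zogrol → zoergrol.

zoergrol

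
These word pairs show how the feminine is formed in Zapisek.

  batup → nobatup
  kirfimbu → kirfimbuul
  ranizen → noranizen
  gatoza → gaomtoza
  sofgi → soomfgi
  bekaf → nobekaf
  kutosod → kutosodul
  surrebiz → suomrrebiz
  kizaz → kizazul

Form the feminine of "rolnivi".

surrebiz and kizaz both end in -z yet inflect differently (suomrrebiz, kizazul), so the final letter is not what conditions the rule; the first letter is.
"rolnivi" begins with r-. The one such stem in the data (ranizen → noranizen) adds the prefix no-, so the same rule applies.
The other patterns: stems beginning with g- or s- insert -om- after the first vowel; stems beginning with k- add -ul.
So rolnivi → norolnivi.

norolnivi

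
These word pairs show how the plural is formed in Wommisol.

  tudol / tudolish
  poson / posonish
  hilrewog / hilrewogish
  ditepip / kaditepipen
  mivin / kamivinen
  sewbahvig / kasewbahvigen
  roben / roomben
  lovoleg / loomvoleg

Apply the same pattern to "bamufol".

poson and mivin both end in -n yet inflect differently (posonish, kamivinen), so the final letter is not what conditions the rule; the last vowel is.
"bamufol" has last vowel 'o'. The stems whose last vowel is 'o' (tudol → tudolish, poson → posonish, hilrewog → hilrewogish) add -ish.
The other patterns: stems whose last vowel is 'i' add ka- … -en around the stem; stems whose last vowel is 'e' insert -om- after the first vowel.
So bamufol → bamufolish.

bamufolish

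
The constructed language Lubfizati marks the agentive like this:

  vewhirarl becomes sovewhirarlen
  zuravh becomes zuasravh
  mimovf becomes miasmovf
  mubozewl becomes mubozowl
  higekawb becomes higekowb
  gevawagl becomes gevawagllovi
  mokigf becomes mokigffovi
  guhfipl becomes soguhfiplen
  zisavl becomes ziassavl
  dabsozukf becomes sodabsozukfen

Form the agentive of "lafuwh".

mimovf and mokigf both end in -f yet inflect differently (miasmovf, mokigffovi), so the final letter is not what conditions the rule; the second-to-last letter is.
"lafuwh" has second-to-last letter 'w'. The stems whose second-to-last letter is 'w' (mubozewl → mubozowl, higekawb → higekowb) change the last vowel to 'o'.
The other patterns: stems whose second-to-last letter is 'v' insert -as- after the first vowel; stems whose second-to-last letter is 'g' double the final consonant and add -ovi; stems whose second-to-last letter is 'k', 'p' or 'r' add so- … -en around the stem.
So lafuwh → lafowh.

lafowh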